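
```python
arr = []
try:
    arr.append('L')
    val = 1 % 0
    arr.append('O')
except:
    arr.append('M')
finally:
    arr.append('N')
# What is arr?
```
['L', 'M', 'N']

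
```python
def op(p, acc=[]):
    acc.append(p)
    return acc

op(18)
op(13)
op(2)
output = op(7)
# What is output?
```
[18, 13, 2, 7]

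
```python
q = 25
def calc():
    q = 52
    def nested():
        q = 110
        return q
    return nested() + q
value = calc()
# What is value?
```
162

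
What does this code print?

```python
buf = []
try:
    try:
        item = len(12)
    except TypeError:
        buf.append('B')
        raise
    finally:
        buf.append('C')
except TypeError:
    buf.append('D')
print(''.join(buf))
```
BCD

finally runs before re-raised exception propagates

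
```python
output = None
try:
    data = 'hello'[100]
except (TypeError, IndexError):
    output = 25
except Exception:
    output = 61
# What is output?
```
25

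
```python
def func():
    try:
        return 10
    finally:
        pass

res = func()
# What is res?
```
10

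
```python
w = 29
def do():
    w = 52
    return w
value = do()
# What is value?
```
52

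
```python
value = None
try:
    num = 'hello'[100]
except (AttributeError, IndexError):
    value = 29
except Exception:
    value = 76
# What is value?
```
29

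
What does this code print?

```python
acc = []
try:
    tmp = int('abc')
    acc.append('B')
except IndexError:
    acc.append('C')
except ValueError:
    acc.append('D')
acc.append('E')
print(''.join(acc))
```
DE

ValueError is caught by its specific handler, not IndexError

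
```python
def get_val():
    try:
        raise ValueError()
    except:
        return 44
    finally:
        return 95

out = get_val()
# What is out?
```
95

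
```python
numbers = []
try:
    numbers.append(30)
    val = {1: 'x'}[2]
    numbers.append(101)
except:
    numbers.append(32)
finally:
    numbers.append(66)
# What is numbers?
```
[30, 32, 66]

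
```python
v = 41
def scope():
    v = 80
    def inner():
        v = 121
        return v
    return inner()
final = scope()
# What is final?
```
121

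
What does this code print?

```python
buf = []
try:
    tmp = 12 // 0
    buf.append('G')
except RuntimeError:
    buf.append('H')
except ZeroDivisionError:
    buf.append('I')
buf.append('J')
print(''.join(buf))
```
IJ

ZeroDivisionError is caught by its specific handler, not RuntimeError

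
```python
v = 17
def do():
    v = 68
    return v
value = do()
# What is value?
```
68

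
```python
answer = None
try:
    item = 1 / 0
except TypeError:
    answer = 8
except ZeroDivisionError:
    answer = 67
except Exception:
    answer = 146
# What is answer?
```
67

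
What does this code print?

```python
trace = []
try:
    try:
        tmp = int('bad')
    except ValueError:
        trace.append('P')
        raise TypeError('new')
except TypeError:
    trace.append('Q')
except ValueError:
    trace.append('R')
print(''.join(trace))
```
PQ

New TypeError raised, caught by outer TypeError handler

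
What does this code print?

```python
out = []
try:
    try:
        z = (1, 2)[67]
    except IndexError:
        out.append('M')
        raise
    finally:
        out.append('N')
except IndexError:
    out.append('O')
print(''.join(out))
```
MNO

finally runs before re-raised exception propagates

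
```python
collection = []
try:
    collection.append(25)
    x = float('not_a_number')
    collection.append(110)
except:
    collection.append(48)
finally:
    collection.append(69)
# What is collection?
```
[25, 48, 69]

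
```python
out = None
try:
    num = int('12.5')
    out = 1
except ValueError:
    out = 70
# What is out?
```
70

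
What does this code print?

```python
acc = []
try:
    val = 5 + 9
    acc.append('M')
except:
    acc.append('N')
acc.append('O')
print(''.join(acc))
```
MO

No exception, try block completes normally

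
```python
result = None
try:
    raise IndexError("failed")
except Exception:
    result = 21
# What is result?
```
21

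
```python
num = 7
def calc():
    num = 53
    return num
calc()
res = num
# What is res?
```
7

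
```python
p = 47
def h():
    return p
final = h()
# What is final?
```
47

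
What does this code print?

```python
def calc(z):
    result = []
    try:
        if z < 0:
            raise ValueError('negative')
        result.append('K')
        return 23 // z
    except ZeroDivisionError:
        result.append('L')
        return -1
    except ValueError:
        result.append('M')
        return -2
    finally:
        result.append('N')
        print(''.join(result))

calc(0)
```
KLN

z=0 causes ZeroDivisionError, caught, finally prints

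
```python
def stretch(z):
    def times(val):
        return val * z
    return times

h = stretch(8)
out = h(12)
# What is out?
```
96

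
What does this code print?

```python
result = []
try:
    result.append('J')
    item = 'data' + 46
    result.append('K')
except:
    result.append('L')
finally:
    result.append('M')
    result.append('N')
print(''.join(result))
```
JLMN

Code before exception runs, then except, then all of finally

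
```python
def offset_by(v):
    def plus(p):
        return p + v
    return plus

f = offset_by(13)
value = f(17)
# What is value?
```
30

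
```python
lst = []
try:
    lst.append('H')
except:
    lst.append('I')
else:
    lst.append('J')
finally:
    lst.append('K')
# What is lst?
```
['H', 'J', 'K']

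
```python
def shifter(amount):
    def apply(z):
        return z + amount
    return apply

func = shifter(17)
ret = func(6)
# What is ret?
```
23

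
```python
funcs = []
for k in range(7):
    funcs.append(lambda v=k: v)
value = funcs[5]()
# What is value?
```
5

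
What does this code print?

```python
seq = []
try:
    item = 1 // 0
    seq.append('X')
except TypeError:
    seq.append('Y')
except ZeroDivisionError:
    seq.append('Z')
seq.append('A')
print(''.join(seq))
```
ZA

ZeroDivisionError is caught by its specific handler, not TypeError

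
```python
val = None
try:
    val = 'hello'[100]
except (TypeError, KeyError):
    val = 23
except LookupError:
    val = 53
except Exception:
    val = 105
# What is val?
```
53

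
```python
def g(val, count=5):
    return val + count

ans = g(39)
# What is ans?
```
44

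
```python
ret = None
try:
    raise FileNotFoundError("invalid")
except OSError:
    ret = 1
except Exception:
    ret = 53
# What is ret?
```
1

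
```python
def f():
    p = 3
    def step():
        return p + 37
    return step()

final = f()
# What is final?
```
40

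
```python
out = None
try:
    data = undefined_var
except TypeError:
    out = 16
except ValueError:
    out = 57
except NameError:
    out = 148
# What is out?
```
148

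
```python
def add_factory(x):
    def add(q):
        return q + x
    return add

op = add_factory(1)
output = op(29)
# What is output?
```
30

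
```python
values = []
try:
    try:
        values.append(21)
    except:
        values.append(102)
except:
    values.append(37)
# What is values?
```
[21]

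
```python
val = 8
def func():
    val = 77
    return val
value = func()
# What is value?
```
77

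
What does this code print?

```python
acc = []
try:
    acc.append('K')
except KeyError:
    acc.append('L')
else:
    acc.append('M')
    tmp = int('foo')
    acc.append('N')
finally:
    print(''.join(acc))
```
KM

Try succeeds, else appends 'M', ValueError in else is uncaught, finally prints before exception propagates ('N' never appended)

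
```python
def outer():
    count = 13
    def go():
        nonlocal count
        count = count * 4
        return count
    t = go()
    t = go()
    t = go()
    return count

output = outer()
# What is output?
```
832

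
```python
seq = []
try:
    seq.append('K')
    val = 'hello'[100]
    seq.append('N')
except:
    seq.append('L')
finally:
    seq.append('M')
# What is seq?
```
['K', 'L', 'M']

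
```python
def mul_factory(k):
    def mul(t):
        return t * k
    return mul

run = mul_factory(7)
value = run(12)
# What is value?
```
84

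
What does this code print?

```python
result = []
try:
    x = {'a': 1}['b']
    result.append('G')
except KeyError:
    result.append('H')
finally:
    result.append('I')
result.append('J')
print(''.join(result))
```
HIJ

finally always runs, even after exception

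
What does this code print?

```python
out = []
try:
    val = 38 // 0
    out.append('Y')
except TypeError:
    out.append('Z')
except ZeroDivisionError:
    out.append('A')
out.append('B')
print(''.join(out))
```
AB

ZeroDivisionError is caught by its specific handler, not TypeError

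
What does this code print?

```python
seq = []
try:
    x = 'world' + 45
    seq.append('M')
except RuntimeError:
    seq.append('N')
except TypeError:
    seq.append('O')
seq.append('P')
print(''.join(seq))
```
OP

TypeError is caught by its specific handler, not RuntimeError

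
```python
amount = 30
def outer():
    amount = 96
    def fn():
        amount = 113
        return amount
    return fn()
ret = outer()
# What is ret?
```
113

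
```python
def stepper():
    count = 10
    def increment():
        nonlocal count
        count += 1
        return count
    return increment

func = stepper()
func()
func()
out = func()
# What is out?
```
13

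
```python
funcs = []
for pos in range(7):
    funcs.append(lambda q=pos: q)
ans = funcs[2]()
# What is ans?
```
2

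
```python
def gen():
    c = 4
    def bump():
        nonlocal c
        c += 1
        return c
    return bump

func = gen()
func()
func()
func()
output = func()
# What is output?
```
8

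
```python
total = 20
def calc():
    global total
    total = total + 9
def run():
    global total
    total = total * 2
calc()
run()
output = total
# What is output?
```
58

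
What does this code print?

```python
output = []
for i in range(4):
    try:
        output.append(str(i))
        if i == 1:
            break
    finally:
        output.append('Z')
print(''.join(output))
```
0Z1Z

finally runs even when breaking out of loop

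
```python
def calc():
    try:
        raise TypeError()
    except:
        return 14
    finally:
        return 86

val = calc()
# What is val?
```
86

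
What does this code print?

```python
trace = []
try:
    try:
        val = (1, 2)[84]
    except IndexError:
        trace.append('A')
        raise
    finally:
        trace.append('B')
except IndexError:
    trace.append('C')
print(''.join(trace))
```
ABC

finally runs before re-raised exception propagates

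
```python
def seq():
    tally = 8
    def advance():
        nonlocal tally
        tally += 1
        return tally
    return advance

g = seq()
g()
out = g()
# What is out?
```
10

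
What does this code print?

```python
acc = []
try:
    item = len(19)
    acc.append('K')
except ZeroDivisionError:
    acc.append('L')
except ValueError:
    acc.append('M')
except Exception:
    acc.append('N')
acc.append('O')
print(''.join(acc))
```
NO

TypeError not specifically caught, falls to Exception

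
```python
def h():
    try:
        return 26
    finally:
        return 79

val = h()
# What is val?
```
79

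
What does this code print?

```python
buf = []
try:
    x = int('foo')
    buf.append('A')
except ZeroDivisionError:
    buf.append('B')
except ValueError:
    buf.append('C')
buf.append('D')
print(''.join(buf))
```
CD

ValueError is caught by its specific handler, not ZeroDivisionError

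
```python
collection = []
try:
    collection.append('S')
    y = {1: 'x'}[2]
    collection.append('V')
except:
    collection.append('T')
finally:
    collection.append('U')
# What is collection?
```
['S', 'T', 'U']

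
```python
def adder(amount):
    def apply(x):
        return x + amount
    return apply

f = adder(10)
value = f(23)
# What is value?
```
33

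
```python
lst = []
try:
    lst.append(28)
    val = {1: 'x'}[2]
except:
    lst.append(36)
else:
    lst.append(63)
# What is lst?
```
[28, 36]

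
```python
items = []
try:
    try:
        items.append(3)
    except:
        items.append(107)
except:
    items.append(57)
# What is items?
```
[3]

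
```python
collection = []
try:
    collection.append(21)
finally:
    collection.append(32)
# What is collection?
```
[21, 32]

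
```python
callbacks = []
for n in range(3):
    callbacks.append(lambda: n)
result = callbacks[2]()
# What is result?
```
2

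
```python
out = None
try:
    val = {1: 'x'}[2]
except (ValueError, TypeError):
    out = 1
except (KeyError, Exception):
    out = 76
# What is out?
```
76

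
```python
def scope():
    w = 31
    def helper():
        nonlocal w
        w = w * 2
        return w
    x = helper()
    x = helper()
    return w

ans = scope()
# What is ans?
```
124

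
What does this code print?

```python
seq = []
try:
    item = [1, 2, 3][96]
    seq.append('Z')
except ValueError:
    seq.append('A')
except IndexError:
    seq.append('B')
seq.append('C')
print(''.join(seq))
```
BC

IndexError is caught by its specific handler, not ValueError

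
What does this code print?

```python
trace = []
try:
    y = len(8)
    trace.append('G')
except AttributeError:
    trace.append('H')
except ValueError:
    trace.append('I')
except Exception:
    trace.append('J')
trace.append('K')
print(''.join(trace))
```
JK

TypeError not specifically caught, falls to Exception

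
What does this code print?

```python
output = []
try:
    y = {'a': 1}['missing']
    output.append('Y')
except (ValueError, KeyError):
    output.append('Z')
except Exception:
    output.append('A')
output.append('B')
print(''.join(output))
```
ZB

KeyError matches tuple containing it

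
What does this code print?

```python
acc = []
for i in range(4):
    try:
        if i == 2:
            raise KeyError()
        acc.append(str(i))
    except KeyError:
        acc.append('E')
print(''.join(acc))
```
01E3

Exception on i=2 caught, loop continues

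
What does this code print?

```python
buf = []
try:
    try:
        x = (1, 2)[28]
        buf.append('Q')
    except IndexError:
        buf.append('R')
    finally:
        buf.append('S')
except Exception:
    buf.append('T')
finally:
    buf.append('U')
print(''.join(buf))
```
RSU

Both finally blocks run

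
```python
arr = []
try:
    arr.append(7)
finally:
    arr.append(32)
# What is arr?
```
[7, 32]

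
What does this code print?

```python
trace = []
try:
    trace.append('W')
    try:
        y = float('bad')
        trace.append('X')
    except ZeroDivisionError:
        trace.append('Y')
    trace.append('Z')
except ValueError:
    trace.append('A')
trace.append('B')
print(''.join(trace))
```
WAB

Inner handler doesn't match, propagates to outer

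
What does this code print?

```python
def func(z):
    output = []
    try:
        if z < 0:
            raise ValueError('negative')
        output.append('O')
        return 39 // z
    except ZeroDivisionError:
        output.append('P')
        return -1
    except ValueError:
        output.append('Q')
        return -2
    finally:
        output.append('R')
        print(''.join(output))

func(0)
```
OPR

z=0 causes ZeroDivisionError, caught, finally prints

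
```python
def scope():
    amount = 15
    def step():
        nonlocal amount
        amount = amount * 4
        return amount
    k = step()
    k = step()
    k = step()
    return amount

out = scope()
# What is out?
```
960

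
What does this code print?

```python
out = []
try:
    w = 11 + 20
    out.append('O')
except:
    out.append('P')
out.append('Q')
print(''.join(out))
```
OQ

No exception, try block completes normally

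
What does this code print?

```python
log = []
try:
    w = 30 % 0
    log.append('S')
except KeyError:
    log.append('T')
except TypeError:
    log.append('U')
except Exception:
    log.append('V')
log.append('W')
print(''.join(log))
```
VW

ZeroDivisionError not specifically caught, falls to Exception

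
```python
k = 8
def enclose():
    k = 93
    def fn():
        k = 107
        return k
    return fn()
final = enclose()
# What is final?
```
107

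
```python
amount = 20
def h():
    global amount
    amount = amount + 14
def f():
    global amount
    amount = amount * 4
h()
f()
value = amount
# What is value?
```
136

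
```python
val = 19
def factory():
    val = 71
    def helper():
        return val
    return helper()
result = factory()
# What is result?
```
71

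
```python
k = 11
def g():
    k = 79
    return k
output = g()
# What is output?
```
79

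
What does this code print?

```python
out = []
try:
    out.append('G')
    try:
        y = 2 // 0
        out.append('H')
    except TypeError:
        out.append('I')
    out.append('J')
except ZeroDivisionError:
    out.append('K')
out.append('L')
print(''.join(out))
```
GKL

Inner handler doesn't match, propagates to outer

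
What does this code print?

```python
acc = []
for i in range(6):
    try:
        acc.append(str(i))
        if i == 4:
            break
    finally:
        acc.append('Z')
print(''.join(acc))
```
0Z1Z2Z3Z4Z

finally runs even when breaking out of loop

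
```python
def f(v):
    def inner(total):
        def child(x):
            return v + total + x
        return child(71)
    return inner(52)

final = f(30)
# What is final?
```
153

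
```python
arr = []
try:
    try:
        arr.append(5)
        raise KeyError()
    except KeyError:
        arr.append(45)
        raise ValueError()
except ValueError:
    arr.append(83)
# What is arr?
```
[5, 45, 83]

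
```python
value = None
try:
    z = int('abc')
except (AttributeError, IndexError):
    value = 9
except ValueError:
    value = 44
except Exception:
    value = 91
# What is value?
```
44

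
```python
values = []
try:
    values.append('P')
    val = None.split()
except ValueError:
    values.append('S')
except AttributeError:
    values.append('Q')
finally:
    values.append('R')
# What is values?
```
['P', 'Q', 'R']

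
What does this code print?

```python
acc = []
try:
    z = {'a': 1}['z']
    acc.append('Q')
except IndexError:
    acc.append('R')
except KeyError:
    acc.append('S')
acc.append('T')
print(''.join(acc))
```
ST

KeyError is caught by its specific handler, not IndexError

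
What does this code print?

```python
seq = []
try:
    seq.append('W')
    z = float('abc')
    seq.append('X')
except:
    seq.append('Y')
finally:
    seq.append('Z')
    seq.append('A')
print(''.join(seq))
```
WYZA

Code before exception runs, then except, then all of finally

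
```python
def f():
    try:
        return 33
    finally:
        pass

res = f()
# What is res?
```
33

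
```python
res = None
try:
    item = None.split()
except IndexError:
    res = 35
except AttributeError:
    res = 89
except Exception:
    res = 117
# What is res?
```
89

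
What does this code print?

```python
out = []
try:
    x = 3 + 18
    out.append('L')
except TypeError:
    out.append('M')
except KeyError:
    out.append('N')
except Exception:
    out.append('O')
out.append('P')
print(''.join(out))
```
LP

No exception, try block completes normally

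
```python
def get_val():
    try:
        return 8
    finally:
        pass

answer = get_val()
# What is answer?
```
8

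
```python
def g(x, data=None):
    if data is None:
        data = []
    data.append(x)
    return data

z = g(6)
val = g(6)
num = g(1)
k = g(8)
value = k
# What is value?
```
[8]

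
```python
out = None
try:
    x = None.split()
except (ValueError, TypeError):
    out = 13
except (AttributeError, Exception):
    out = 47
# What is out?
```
47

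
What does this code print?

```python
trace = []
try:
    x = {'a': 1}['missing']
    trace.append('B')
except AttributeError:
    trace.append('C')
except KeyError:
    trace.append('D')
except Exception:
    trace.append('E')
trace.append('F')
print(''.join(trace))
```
DF

KeyError matches before generic Exception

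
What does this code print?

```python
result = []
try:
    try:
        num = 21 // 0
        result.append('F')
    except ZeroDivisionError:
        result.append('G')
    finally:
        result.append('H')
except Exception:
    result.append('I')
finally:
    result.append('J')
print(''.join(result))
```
GHJ

Both finally blocks run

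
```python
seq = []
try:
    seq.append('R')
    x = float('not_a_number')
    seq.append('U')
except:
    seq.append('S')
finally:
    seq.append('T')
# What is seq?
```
['R', 'S', 'T']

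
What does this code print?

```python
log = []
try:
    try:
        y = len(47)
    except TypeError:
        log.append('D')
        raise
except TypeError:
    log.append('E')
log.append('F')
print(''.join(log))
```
DEF

raise without argument re-raises current exception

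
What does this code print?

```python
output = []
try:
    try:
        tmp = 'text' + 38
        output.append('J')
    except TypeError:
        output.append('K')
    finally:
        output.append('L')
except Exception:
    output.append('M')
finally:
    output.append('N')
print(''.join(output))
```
KLN

Both finally blocks run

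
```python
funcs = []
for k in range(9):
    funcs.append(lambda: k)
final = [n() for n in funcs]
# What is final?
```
[8, 8, 8, 8, 8, 8, 8, 8, 8]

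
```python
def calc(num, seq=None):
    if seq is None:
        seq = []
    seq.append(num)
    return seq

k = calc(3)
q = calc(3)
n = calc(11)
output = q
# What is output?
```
[3]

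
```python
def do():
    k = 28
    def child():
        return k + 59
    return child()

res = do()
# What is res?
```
87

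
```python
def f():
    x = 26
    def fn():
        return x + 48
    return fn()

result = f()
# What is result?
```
74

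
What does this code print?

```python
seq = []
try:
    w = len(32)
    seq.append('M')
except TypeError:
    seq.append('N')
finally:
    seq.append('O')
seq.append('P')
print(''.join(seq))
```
NOP

finally always runs, even after exception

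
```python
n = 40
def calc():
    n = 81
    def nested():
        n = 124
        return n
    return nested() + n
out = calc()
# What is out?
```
205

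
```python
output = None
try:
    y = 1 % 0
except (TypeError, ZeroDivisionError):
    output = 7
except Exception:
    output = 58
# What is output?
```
7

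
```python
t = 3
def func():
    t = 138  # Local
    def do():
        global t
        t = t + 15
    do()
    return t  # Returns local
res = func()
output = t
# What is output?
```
18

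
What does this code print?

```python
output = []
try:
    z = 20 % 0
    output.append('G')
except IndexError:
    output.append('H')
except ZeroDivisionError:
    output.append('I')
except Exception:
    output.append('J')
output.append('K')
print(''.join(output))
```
IK

ZeroDivisionError matches before generic Exception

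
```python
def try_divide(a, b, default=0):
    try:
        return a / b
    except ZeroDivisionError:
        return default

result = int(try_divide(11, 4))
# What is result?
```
2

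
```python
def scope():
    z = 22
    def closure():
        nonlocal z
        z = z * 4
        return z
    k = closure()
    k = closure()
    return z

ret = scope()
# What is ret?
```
352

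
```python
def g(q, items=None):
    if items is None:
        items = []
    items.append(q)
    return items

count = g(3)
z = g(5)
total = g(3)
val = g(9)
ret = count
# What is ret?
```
[3]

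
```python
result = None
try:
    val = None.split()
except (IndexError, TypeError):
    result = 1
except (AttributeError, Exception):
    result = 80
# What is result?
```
80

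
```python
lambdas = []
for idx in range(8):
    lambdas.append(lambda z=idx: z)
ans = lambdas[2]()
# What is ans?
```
2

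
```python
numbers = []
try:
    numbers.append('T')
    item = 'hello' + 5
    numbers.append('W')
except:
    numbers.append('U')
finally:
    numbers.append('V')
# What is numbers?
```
['T', 'U', 'V']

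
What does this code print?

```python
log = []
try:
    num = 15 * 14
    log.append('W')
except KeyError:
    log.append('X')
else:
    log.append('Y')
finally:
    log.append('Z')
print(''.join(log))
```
WYZ

else runs before finally when no exception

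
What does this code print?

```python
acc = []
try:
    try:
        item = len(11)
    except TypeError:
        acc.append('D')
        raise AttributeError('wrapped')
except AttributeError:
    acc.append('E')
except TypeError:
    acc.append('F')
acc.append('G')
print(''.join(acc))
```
DEG

AttributeError raised and caught, original TypeError not re-raised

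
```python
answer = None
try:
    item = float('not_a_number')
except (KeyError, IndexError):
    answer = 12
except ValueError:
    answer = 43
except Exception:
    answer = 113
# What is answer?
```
43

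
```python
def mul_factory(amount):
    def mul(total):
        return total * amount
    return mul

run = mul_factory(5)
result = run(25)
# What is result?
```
125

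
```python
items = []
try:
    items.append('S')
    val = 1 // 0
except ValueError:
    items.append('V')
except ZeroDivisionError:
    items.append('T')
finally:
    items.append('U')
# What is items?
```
['S', 'T', 'U']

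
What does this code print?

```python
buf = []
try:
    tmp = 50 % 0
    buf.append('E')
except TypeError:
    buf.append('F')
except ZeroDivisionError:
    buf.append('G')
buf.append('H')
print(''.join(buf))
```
GH

ZeroDivisionError is caught by its specific handler, not TypeError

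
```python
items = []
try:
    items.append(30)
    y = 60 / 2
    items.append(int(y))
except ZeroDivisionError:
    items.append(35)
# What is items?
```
[30, 30]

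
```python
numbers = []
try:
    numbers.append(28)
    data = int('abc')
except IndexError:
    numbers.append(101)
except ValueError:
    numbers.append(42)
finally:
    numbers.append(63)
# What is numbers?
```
[28, 42, 63]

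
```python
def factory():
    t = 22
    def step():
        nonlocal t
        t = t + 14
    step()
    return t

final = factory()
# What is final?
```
36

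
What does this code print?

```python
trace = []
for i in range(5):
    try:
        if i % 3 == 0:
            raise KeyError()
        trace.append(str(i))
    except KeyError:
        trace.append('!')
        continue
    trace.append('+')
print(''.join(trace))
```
!1+2+!4+

continue in except skips rest of loop body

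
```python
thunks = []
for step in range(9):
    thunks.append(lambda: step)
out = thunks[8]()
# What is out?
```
8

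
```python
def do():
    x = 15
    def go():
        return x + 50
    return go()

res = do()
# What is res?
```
65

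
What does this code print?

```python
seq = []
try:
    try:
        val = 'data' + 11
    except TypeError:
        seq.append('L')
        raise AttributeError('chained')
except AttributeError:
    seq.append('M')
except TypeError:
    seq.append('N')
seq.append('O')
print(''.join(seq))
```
LMO

AttributeError raised and caught, original TypeError not re-raised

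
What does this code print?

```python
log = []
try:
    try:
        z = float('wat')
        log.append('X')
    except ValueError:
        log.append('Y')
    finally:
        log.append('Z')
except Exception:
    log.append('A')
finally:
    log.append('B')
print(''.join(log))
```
YZB

Both finally blocks run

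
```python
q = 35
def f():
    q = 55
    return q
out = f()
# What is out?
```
55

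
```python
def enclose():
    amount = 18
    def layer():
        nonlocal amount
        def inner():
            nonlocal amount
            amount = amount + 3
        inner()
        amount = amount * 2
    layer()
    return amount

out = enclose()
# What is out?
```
42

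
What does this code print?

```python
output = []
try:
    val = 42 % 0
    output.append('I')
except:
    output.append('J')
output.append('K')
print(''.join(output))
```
JK

Exception raised in try, caught by bare except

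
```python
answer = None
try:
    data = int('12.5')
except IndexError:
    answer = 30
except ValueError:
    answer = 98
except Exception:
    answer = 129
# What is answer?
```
98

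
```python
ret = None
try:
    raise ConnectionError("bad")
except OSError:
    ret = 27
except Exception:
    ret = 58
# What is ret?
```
27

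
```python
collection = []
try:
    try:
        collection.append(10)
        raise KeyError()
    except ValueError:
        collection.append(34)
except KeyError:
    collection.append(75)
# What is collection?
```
[10, 75]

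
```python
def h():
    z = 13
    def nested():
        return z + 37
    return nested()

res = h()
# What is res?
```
50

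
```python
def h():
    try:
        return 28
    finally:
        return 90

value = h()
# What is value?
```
90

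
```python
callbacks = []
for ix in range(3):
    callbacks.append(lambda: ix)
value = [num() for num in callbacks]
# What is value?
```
[2, 2, 2]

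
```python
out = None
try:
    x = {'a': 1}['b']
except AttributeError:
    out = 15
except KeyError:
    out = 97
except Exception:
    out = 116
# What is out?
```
97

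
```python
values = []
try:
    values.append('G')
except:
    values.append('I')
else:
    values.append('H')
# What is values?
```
['G', 'H']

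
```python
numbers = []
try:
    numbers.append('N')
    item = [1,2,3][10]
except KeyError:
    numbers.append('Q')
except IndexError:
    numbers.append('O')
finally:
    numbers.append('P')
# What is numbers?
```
['N', 'O', 'P']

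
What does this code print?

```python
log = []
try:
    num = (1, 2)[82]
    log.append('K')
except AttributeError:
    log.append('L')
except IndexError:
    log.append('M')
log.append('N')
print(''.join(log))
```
MN

IndexError is caught by its specific handler, not AttributeError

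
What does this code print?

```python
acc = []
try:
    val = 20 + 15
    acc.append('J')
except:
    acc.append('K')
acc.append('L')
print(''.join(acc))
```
JL

No exception, try block completes normally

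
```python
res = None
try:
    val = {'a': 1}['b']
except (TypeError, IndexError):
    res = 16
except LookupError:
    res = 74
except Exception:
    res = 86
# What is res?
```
74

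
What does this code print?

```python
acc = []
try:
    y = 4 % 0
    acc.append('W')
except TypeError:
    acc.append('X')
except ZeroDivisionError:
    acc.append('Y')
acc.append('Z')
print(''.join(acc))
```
YZ

ZeroDivisionError is caught by its specific handler, not TypeError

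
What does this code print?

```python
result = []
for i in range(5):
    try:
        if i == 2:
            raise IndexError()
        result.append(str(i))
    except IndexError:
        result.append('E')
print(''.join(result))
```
01E34

Exception on i=2 caught, loop continues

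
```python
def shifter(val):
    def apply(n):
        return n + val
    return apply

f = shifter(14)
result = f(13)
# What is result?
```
27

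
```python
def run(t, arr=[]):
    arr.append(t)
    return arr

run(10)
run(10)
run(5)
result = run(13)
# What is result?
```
[10, 10, 5, 13]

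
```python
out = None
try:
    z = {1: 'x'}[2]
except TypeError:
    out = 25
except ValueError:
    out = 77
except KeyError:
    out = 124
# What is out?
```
124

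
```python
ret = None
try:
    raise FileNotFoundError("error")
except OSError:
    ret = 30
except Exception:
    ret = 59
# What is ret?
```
30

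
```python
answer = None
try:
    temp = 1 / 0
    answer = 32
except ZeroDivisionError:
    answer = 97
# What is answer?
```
97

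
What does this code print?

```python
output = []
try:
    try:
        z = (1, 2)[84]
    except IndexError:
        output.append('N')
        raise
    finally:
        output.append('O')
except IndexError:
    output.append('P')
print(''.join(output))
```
NOP

finally runs before re-raised exception propagates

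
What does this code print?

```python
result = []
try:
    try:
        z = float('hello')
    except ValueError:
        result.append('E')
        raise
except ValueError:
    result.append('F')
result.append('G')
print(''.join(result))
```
EFG

raise without argument re-raises current exception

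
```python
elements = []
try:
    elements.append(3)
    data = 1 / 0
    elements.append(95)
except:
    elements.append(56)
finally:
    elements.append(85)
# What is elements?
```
[3, 56, 85]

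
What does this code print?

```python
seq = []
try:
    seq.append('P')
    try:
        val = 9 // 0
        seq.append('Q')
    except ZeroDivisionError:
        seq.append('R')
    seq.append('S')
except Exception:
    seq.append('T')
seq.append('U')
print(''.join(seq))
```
PRSU

Inner exception caught by inner handler, outer continues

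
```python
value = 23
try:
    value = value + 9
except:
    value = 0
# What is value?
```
32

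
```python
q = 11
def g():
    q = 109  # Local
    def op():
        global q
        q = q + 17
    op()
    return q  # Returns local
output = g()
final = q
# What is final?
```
28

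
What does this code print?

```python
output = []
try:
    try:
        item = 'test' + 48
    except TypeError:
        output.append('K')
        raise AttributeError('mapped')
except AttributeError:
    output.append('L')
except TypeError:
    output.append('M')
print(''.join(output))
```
KL

New AttributeError raised, caught by outer AttributeError handler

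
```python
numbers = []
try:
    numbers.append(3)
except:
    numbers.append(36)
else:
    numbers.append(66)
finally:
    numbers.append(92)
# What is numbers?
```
[3, 66, 92]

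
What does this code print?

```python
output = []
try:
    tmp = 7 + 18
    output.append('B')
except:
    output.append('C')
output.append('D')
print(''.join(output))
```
BD

No exception, try block completes normally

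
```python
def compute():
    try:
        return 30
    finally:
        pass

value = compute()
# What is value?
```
30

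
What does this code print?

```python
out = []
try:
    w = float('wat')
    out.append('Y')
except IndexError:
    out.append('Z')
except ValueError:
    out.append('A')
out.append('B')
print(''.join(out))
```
AB

ValueError is caught by its specific handler, not IndexError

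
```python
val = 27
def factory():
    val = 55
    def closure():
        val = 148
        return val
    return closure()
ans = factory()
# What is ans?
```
148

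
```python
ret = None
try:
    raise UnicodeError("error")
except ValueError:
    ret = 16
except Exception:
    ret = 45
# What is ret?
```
16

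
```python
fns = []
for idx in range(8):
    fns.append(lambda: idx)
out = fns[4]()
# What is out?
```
7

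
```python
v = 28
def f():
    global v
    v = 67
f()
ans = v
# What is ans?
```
67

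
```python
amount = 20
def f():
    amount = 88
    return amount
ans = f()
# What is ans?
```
88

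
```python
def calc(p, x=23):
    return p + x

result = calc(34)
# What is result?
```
57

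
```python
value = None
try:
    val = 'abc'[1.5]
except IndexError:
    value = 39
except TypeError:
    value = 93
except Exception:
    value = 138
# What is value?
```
93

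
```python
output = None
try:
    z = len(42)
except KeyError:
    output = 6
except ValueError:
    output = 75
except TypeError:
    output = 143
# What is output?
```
143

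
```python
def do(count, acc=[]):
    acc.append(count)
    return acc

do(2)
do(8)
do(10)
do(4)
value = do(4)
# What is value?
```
[2, 8, 10, 4, 4]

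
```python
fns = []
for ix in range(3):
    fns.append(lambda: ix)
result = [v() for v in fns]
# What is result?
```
[2, 2, 2]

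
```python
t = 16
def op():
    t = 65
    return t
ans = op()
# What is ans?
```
65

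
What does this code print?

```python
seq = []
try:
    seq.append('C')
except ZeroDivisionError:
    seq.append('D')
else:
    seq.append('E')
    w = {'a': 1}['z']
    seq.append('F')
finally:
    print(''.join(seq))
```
CE

Try succeeds, else appends 'E', KeyError in else is uncaught, finally prints before exception propagates ('F' never appended)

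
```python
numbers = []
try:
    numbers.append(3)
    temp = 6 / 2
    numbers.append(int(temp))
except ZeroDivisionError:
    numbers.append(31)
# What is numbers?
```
[3, 3]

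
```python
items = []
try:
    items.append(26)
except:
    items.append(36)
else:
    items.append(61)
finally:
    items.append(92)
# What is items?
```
[26, 61, 92]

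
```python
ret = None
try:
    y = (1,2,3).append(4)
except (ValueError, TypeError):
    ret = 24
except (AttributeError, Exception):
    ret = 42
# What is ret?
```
42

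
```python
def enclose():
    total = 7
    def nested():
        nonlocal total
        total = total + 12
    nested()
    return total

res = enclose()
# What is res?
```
19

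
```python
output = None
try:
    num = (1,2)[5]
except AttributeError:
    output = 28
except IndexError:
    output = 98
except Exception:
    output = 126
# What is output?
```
98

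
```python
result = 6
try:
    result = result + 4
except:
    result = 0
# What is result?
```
10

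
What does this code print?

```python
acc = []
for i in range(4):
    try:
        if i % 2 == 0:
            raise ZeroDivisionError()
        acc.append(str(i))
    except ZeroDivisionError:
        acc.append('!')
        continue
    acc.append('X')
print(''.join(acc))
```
!1X!3X

continue in except skips rest of loop body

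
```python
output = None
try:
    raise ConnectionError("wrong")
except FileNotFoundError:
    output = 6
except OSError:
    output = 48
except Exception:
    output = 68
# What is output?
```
48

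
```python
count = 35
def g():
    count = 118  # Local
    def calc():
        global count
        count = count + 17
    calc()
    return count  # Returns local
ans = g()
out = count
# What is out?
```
52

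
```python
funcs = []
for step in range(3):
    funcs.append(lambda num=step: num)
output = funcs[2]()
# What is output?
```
2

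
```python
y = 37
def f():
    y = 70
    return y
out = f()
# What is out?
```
70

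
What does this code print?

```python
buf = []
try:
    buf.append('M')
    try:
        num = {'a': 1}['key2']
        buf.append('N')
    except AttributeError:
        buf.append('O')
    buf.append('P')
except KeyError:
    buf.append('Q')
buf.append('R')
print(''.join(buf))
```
MQR

Inner handler doesn't match, propagates to outer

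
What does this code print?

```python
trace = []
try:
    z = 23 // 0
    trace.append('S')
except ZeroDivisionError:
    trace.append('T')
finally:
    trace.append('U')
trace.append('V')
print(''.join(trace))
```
TUV

finally always runs, even after exception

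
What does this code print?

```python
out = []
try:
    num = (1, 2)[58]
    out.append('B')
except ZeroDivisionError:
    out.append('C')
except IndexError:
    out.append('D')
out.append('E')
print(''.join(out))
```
DE

IndexError is caught by its specific handler, not ZeroDivisionError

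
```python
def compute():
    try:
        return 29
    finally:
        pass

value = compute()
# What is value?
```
29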